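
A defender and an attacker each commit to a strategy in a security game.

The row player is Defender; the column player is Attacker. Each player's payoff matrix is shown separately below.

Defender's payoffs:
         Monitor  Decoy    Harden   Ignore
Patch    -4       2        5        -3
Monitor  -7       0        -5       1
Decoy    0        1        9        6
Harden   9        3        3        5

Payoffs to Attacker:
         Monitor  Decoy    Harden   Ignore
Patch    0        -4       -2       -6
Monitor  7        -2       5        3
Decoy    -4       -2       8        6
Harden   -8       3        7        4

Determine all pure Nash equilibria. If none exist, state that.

For each strategy profile, look for a profitable unilateral deviation.
(Patch, Monitor): Defender can switch to Decoy (-4 → 0). Not NE.
(Patch, Decoy): Defender can switch to Harden (2 → 3). Not NE.
(Patch, Harden): Defender can switch to Decoy (5 → 9). Not NE.
(Patch, Ignore): Defender can switch to Monitor (-3 → 1). Not NE.
(Monitor, Monitor): Defender can switch to Patch (-7 → -4). Not NE.
(Monitor, Decoy): Defender can switch to Patch (0 → 2). Not NE.
(Monitor, Harden): Defender can switch to Patch (-5 → 5). Not NE.
(Monitor, Ignore): Defender can switch to Decoy (1 → 6). Not NE.
(Decoy, Harden): Defender gets 9, best alternative 5; Attacker gets 8, best alternative 6. No profitable deviation — NE.
(The remaining 7 profiles each have a profitable deviation by the same check.)

(Decoy, Harden)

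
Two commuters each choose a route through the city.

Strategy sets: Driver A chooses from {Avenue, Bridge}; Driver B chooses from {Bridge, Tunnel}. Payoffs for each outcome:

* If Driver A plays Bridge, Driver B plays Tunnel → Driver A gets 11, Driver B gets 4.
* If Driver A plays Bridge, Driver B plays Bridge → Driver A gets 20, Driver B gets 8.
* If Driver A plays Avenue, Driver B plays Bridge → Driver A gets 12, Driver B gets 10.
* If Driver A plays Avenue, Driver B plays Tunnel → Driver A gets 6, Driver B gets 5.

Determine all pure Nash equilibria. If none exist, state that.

Pure NE: (Bridge, Bridge)

Driver A against Bridge: payoffs 12, 20 → best response Bridge.
Driver A against Tunnel: payoffs 6, 11 → best response Bridge.
Driver B against Avenue: payoffs 10, 5 → best response Bridge.
Driver B against Bridge: payoffs 8, 4 → best response Bridge.
Mutual best responses: (Bridge, Bridge).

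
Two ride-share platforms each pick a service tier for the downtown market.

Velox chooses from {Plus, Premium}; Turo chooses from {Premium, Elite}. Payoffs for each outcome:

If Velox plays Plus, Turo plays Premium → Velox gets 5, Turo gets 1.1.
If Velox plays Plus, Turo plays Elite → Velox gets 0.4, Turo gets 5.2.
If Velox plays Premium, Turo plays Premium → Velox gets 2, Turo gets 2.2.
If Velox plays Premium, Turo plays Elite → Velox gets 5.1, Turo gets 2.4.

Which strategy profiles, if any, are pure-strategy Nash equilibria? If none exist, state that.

For each player, find the best response to each opponent profile; mutual best responses are the pure NE.
Velox against Premium: payoffs 5, 2 → best response Plus.
Velox against Elite: payoffs 0.4, 5.1 → best response Premium.
Turo against Plus: payoffs 1.1, 5.2 → best response Elite.
Turo against Premium: payoffs 2.2, 2.4 → best response Elite.
Mutual best responses: (Premium, Elite).

(Premium, Elite)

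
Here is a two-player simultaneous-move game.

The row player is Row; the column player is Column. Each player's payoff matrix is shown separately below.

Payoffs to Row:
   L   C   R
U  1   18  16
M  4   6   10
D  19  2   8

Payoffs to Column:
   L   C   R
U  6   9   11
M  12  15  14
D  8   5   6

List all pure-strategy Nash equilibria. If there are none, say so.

Row against L: payoffs 1, 4, 19 → best response D.
Row against C: payoffs 18, 6, 2 → best response U.
Row against R: payoffs 16, 10, 8 → best response U.
Column against U: payoffs 6, 9, 11 → best response R.
Column against M: payoffs 12, 15, 14 → best response C.
Column against D: payoffs 8, 5, 6 → best response L.
Mutual best responses: (U, R); (D, L).

The pure Nash equilibria are (U, R) and (D, L).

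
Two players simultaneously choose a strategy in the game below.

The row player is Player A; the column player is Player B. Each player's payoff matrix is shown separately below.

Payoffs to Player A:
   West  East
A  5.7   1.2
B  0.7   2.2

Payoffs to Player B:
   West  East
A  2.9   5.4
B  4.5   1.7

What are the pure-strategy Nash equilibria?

There is no pure-strategy Nash equilibrium.

(A, West): Player B can switch to East (2.9 → 5.4). Not NE.
(A, East): Player A can switch to B (1.2 → 2.2). Not NE.
(B, West): Player A can switch to A (0.7 → 5.7). Not NE.
(B, East): Player B can switch to West (1.7 → 4.5). Not NE.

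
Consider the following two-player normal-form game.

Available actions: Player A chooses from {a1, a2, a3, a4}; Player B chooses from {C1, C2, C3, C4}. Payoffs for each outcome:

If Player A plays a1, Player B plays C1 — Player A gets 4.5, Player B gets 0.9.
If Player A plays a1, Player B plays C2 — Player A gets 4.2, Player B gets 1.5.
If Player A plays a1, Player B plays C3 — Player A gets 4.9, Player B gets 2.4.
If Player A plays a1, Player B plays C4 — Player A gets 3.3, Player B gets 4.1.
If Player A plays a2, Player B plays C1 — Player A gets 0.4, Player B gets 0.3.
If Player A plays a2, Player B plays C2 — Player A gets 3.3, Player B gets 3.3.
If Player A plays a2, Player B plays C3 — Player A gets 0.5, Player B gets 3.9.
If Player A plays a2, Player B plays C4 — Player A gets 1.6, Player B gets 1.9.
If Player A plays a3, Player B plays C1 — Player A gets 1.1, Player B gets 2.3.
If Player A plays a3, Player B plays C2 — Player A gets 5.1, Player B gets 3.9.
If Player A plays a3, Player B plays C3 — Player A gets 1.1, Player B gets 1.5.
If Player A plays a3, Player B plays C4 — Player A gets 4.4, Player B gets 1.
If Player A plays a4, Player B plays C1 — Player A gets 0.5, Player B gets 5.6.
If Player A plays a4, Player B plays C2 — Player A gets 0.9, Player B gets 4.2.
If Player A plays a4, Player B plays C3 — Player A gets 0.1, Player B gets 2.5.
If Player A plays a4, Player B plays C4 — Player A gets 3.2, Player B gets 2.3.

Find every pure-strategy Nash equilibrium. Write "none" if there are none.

(a3, C2)

Player A against C1: payoffs 4.5, 0.4, 1.1, 0.5 → best response a1.
Player A against C2: payoffs 4.2, 3.3, 5.1, 0.9 → best response a3.
Player A against C3: payoffs 4.9, 0.5, 1.1, 0.1 → best response a1.
Player A against C4: payoffs 3.3, 1.6, 4.4, 3.2 → best response a3.
Player B against a1: payoffs 0.9, 1.5, 2.4, 4.1 → best response C4.
Player B against a2: payoffs 0.3, 3.3, 3.9, 1.9 → best response C3.
Player B against a3: payoffs 2.3, 3.9, 1.5, 1 → best response C2.
Player B against a4: payoffs 5.6, 4.2, 2.5, 2.3 → best response C1.
Mutual best responses: (a3, C2).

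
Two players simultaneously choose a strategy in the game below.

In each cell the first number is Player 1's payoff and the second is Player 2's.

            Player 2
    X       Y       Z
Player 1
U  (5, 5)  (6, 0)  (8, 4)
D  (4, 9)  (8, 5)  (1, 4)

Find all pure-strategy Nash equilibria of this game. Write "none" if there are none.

Player 1 against X: payoffs 5, 4 → best response U.
Player 1 against Y: payoffs 6, 8 → best response D.
Player 1 against Z: payoffs 8, 1 → best response U.
Player 2 against U: payoffs 5, 0, 4 → best response X.
Player 2 against D: payoffs 9, 5, 4 → best response X.
Mutual best responses: (U, X).

The unique pure-strategy Nash equilibrium is (U, X).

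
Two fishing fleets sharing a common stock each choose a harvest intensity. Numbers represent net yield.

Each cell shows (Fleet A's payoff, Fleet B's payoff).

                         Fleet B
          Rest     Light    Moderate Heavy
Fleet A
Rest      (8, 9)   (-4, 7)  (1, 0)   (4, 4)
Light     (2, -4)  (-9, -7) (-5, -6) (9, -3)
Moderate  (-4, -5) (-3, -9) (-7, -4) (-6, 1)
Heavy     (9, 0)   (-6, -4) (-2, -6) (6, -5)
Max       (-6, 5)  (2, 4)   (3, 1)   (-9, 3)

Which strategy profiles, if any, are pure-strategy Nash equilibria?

Fleet A against Rest: payoffs 8, 2, -4, 9, -6 → best response Heavy.
Fleet A against Light: payoffs -4, -9, -3, -6, 2 → best response Max.
Fleet A against Moderate: payoffs 1, -5, -7, -2, 3 → best response Max.
Fleet A against Heavy: payoffs 4, 9, -6, 6, -9 → best response Light.
Fleet B against Rest: payoffs 9, 7, 0, 4 → best response Rest.
Fleet B against Light: payoffs -4, -7, -6, -3 → best response Heavy.
Fleet B against Moderate: payoffs -5, -9, -4, 1 → best response Heavy.
Fleet B against Heavy: payoffs 0, -4, -6, -5 → best response Rest.
Fleet B against Max: payoffs 5, 4, 1, 3 → best response Rest.
Mutual best responses: (Light, Heavy); (Heavy, Rest).

The pure Nash equilibria are (Light, Heavy), (Heavy, Rest).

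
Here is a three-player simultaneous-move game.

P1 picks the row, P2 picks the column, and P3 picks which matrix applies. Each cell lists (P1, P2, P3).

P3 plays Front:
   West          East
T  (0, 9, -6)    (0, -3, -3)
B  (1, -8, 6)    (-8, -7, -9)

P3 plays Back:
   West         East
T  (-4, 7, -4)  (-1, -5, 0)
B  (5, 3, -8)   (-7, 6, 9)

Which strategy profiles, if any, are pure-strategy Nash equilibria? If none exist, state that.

There is no pure-strategy Nash equilibrium.

Mark each player's best response to every combination of opponents' strategies; a profile where every player is best-responding is a pure Nash equilibrium.
P1 against (West, Front): payoffs 0, 1 → best response B.
P1 against (West, Back): payoffs -4, 5 → best response B.
P1 against (East, Front): payoffs 0, -8 → best response T.
P1 against (East, Back): payoffs -1, -7 → best response T.
P2 against (T, Front): payoffs 9, -3 → best response West.
P2 against (T, Back): payoffs 7, -5 → best response West.
P2 against (B, Front): payoffs -8, -7 → best response East.
P2 against (B, Back): payoffs 3, 6 → best response East.
P3 against (T, West): payoffs -6, -4 → best response Back.
P3 against (T, East): payoffs -3, 0 → best response Back.
P3 against (B, West): payoffs 6, -8 → best response Front.
P3 against (B, East): payoffs -9, 9 → best response Back.
No profile is a mutual best response for all players.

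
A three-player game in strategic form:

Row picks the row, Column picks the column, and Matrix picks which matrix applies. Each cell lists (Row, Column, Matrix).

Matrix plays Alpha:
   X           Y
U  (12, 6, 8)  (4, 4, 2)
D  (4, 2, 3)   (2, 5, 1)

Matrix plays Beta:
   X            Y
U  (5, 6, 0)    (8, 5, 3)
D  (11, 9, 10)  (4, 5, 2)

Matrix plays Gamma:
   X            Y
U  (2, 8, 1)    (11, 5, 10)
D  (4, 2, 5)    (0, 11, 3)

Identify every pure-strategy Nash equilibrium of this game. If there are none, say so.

(U, X, Alpha) and (D, X, Beta)

Row against (X, Alpha): payoffs 12, 4 → best response U.
Row against (X, Beta): payoffs 5, 11 → best response D.
Row against (X, Gamma): payoffs 2, 4 → best response D.
Row against (Y, Alpha): payoffs 4, 2 → best response U.
Row against (Y, Beta): payoffs 8, 4 → best response U.
Row against (Y, Gamma): payoffs 11, 0 → best response U.
Column against (U, Alpha): payoffs 6, 4 → best response X.
Column against (U, Beta): payoffs 6, 5 → best response X.
Column against (U, Gamma): payoffs 8, 5 → best response X.
Column against (D, Alpha): payoffs 2, 5 → best response Y.
Column against (D, Beta): payoffs 9, 5 → best response X.
Column against (D, Gamma): payoffs 2, 11 → best response Y.
Matrix against (U, X): payoffs 8, 0, 1 → best response Alpha.
Matrix against (U, Y): payoffs 2, 3, 10 → best response Gamma.
Matrix against (D, X): payoffs 3, 10, 5 → best response Beta.
Matrix against (D, Y): payoffs 1, 2, 3 → best response Gamma.
Mutual best responses: (U, X, Alpha); (D, X, Beta).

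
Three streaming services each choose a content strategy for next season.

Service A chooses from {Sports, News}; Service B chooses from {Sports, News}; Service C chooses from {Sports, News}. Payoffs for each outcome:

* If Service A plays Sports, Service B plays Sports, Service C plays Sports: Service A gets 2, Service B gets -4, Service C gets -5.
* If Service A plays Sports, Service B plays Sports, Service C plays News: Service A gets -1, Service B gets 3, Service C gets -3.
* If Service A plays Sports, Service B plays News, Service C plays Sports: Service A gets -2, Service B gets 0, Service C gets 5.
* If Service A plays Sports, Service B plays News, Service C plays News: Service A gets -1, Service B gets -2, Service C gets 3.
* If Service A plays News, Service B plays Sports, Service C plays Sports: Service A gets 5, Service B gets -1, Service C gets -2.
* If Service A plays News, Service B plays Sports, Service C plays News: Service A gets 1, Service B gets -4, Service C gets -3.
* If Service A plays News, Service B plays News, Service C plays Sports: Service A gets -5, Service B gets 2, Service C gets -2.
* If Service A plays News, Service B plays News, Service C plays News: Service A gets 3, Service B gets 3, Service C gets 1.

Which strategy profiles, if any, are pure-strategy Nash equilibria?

(Sports, Sports, Sports): Service A can switch to News (2 → 5). Not NE.
(Sports, Sports, News): Service A can switch to News (-1 → 1). Not NE.
(Sports, News, Sports): Service A gets -2, best alternative -5; Service B gets 0, best alternative -4; Service C gets 5, best alternative 3. No profitable deviation — NE.
(Sports, News, News): Service A can switch to News (-1 → 3). Not NE.
(News, Sports, Sports): Service B can switch to News (-1 → 2). Not NE.
(News, Sports, News): Service B can switch to News (-4 → 3). Not NE.
(News, News, Sports): Service A can switch to Sports (-5 → -2). Not NE.
(News, News, News): Service A gets 3, best alternative -1; Service B gets 3, best alternative -4; Service C gets 1, best alternative -2. No profitable deviation — NE.

Pure-strategy Nash equilibria: (Sports, News, Sports) and (News, News, News)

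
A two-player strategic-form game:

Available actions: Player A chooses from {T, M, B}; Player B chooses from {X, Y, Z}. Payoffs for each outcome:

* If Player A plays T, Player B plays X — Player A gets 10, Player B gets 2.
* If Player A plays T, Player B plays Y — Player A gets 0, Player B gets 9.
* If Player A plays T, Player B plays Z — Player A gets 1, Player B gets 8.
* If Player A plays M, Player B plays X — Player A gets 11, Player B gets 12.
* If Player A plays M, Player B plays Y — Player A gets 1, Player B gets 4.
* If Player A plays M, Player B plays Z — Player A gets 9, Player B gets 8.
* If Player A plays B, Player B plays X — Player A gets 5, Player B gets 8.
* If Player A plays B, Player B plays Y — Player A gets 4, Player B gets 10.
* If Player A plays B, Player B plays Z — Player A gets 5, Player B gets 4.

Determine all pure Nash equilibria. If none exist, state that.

Pure-strategy Nash equilibria: (M, X); (B, Y)

(T, X): Player A can switch to M (10 → 11). Not NE.
(T, Y): Player A can switch to M (0 → 1). Not NE.
(T, Z): Player A can switch to M (1 → 9). Not NE.
(M, X): Player A gets 11, best alternative 10; Player B gets 12, best alternative 8. No profitable deviation — NE.
(M, Y): Player A can switch to B (1 → 4). Not NE.
(M, Z): Player B can switch to X (8 → 12). Not NE.
(B, X): Player A can switch to T (5 → 10). Not NE.
(B, Y): Player A gets 4, best alternative 1; Player B gets 10, best alternative 8. No profitable deviation — NE.
(B, Z): Player A can switch to M (5 → 9). Not NE.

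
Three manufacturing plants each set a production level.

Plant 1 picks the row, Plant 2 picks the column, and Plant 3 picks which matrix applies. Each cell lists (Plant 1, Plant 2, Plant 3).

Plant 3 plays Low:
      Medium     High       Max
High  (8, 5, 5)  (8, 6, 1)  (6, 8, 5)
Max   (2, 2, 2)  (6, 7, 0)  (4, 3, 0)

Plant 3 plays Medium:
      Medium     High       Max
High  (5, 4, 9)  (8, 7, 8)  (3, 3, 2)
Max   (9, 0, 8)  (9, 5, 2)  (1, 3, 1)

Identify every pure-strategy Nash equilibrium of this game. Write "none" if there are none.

Plant 1 against (Medium, Low): payoffs 8, 2 → best response High.
Plant 1 against (Medium, Medium): payoffs 5, 9 → best response Max.
Plant 1 against (High, Low): payoffs 8, 6 → best response High.
Plant 1 against (High, Medium): payoffs 8, 9 → best response Max.
Plant 1 against (Max, Low): payoffs 6, 4 → best response High.
Plant 1 against (Max, Medium): payoffs 3, 1 → best response High.
Plant 2 against (High, Low): payoffs 5, 6, 8 → best response Max.
Plant 2 against (High, Medium): payoffs 4, 7, 3 → best response High.
Plant 2 against (Max, Low): payoffs 2, 7, 3 → best response High.
Plant 2 against (Max, Medium): payoffs 0, 5, 3 → best response High.
Plant 3 against (High, Medium): payoffs 5, 9 → best response Medium.
Plant 3 against (High, High): payoffs 1, 8 → best response Medium.
Plant 3 against (High, Max): payoffs 5, 2 → best response Low.
Plant 3 against (Max, Medium): payoffs 2, 8 → best response Medium.
Plant 3 against (Max, High): payoffs 0, 2 → best response Medium.
Plant 3 against (Max, Max): payoffs 0, 1 → best response Medium.
Mutual best responses: (High, Max, Low); (Max, High, Medium).

The pure Nash equilibria are (High, Max, Low); (Max, High, Medium).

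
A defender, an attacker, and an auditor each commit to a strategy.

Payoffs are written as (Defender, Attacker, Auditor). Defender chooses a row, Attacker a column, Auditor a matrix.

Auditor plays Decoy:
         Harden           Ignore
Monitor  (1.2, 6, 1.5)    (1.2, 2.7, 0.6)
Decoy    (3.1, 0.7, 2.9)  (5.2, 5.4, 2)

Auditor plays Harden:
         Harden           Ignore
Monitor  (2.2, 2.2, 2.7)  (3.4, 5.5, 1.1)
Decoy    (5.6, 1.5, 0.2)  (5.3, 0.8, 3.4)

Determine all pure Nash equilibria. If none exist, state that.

For each player, find the best response to each opponent profile; mutual best responses are the pure NE.
Defender against (Harden, Decoy): payoffs 1.2, 3.1 → best response Decoy.
Defender against (Harden, Harden): payoffs 2.2, 5.6 → best response Decoy.
Defender against (Ignore, Decoy): payoffs 1.2, 5.2 → best response Decoy.
Defender against (Ignore, Harden): payoffs 3.4, 5.3 → best response Decoy.
Attacker against (Monitor, Decoy): payoffs 6, 2.7 → best response Harden.
Attacker against (Monitor, Harden): payoffs 2.2, 5.5 → best response Ignore.
Attacker against (Decoy, Decoy): payoffs 0.7, 5.4 → best response Ignore.
Attacker against (Decoy, Harden): payoffs 1.5, 0.8 → best response Harden.
Auditor against (Monitor, Harden): payoffs 1.5, 2.7 → best response Harden.
Auditor against (Monitor, Ignore): payoffs 0.6, 1.1 → best response Harden.
Auditor against (Decoy, Harden): payoffs 2.9, 0.2 → best response Decoy.
Auditor against (Decoy, Ignore): payoffs 2, 3.4 → best response Harden.
No profile is a mutual best response for all players.

This game has no pure Nash equilibrium.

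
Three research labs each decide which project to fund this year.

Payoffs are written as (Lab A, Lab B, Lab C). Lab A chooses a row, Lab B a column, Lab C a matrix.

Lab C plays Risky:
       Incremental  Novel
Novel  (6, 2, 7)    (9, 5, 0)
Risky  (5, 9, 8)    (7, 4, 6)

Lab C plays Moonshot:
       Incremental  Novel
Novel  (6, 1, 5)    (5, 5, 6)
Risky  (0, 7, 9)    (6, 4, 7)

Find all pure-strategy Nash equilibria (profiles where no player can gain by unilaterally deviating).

For each strategy profile, look for a profitable unilateral deviation.
(Novel, Incremental, Risky): Lab B can switch to Novel (2 → 5). Not NE.
(Novel, Incremental, Moonshot): Lab B can switch to Novel (1 → 5). Not NE.
(Novel, Novel, Risky): Lab C can switch to Moonshot (0 → 6). Not NE.
(Novel, Novel, Moonshot): Lab A can switch to Risky (5 → 6). Not NE.
(Risky, Incremental, Risky): Lab A can switch to Novel (5 → 6). Not NE.
(Risky, Incremental, Moonshot): Lab A can switch to Novel (0 → 6). Not NE.
(Risky, Novel, Risky): Lab A can switch to Novel (7 → 9). Not NE.
(Risky, Novel, Moonshot): Lab B can switch to Incremental (4 → 7). Not NE.

none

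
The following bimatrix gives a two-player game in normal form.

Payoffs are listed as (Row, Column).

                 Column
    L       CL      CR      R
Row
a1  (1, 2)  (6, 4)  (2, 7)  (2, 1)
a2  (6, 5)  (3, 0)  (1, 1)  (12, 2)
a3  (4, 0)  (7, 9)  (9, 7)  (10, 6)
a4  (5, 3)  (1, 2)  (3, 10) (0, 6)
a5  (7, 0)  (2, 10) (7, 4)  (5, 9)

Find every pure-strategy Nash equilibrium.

Pure NE: (a3, CL)

(a1, L): Row can switch to a2 (1 → 6). Not NE.
(a1, CL): Row can switch to a3 (6 → 7). Not NE.
(a1, CR): Row can switch to a3 (2 → 9). Not NE.
(a1, R): Row can switch to a2 (2 → 12). Not NE.
(a2, L): Row can switch to a5 (6 → 7). Not NE.
(a2, CL): Row can switch to a1 (3 → 6). Not NE.
(a2, CR): Row can switch to a1 (1 → 2). Not NE.
(a2, R): Column can switch to L (2 → 5). Not NE.
(a3, L): Row can switch to a2 (4 → 6). Not NE.
(a3, CL): Row gets 7, best alternative 6; Column gets 9, best alternative 7. No profitable deviation — NE.
(a3, CR): Column can switch to CL (7 → 9). Not NE.
(The remaining 9 profiles each have a profitable deviation by the same check.)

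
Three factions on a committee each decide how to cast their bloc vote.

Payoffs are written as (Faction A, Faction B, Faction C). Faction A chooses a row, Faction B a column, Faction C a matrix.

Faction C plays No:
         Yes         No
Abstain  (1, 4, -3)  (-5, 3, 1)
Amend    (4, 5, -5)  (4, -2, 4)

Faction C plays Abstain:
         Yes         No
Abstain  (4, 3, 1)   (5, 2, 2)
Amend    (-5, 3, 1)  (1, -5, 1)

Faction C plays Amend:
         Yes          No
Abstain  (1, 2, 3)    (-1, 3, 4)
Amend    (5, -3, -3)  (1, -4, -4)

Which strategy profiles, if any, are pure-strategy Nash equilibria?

No pure-strategy Nash equilibrium.

(Abstain, Yes, No): Faction A can switch to Amend (1 → 4). Not NE.
(Abstain, Yes, Abstain): Faction C can switch to Amend (1 → 3). Not NE.
(Abstain, Yes, Amend): Faction A can switch to Amend (1 → 5). Not NE.
(Abstain, No, No): Faction A can switch to Amend (-5 → 4). Not NE.
(Abstain, No, Abstain): Faction B can switch to Yes (2 → 3). Not NE.
(Abstain, No, Amend): Faction A can switch to Amend (-1 → 1). Not NE.
(The remaining 6 profiles each have a profitable deviation by the same check.)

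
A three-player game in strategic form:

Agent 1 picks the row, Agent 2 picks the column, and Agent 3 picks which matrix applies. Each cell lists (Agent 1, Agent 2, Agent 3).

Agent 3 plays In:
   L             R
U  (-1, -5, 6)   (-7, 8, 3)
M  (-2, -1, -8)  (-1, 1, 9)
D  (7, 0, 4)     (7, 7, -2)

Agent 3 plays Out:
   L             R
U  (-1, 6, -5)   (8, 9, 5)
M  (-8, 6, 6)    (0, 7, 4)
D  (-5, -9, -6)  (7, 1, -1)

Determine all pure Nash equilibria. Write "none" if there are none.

Pure NE: (U, R, Out)

Agent 1 against (L, In): payoffs -1, -2, 7 → best response D.
Agent 1 against (L, Out): payoffs -1, -8, -5 → best response U.
Agent 1 against (R, In): payoffs -7, -1, 7 → best response D.
Agent 1 against (R, Out): payoffs 8, 0, 7 → best response U.
Agent 2 against (U, In): payoffs -5, 8 → best response R.
Agent 2 against (U, Out): payoffs 6, 9 → best response R.
Agent 2 against (M, In): payoffs -1, 1 → best response R.
Agent 2 against (M, Out): payoffs 6, 7 → best response R.
Agent 2 against (D, In): payoffs 0, 7 → best response R.
Agent 2 against (D, Out): payoffs -9, 1 → best response R.
Agent 3 against (U, L): payoffs 6, -5 → best response In.
Agent 3 against (U, R): payoffs 3, 5 → best response Out.
Agent 3 against (M, L): payoffs -8, 6 → best response Out.
Agent 3 against (M, R): payoffs 9, 4 → best response In.
Agent 3 against (D, L): payoffs 4, -6 → best response In.
Agent 3 against (D, R): payoffs -2, -1 → best response Out.
Mutual best responses: (U, R, Out).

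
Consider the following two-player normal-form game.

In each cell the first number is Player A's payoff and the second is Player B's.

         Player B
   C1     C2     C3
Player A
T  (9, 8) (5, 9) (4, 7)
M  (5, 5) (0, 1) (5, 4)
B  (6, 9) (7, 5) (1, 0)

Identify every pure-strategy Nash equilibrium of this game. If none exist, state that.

Mark each player's best response to every combination of opponents' strategies; a profile where every player is best-responding is a pure Nash equilibrium.
Player A against C1: payoffs 9, 5, 6 → best response T.
Player A against C2: payoffs 5, 0, 7 → best response B.
Player A against C3: payoffs 4, 5, 1 → best response M.
Player B against T: payoffs 8, 9, 7 → best response C2.
Player B against M: payoffs 5, 1, 4 → best response C1.
Player B against B: payoffs 9, 5, 0 → best response C1.
No profile is a mutual best response for all players.

No pure-strategy Nash equilibrium.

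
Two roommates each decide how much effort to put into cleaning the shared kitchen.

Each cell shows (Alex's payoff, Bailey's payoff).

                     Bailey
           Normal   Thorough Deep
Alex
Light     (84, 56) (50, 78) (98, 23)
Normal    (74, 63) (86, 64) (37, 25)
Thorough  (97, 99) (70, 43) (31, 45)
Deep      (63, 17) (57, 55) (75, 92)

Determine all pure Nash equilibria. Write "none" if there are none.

The pure Nash equilibria are (Normal, Thorough); (Thorough, Normal).

(Light, Normal): Alex can switch to Thorough (84 → 97). Not NE.
(Light, Thorough): Alex can switch to Normal (50 → 86). Not NE.
(Light, Deep): Bailey can switch to Normal (23 → 56). Not NE.
(Normal, Normal): Alex can switch to Light (74 → 84). Not NE.
(Normal, Thorough): Alex gets 86, best alternative 70; Bailey gets 64, best alternative 63. No profitable deviation — NE.
(Normal, Deep): Alex can switch to Light (37 → 98). Not NE.
(Thorough, Normal): Alex gets 97, best alternative 84; Bailey gets 99, best alternative 45. No profitable deviation — NE.
(Thorough, Thorough): Alex can switch to Normal (70 → 86). Not NE.
(Thorough, Deep): Alex can switch to Light (31 → 98). Not NE.
(Deep, Normal): Alex can switch to Light (63 → 84). Not NE.
(Deep, Thorough): Alex can switch to Normal (57 → 86). Not NE.
(Deep, Deep): Alex can switch to Light (75 → 98). Not NE.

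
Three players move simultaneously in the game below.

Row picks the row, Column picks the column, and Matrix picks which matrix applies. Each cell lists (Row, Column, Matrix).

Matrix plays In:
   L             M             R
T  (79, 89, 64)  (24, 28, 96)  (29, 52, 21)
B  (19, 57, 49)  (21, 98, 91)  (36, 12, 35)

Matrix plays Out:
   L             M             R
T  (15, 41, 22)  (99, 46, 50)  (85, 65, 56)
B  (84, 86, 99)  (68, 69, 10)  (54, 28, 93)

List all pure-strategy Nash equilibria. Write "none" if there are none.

(T, L, In) and (T, R, Out) and (B, L, Out)

Row against (L, In): payoffs 79, 19 → best response T.
Row against (L, Out): payoffs 15, 84 → best response B.
Row against (M, In): payoffs 24, 21 → best response T.
Row against (M, Out): payoffs 99, 68 → best response T.
Row against (R, In): payoffs 29, 36 → best response B.
Row against (R, Out): payoffs 85, 54 → best response T.
Column against (T, In): payoffs 89, 28, 52 → best response L.
Column against (T, Out): payoffs 41, 46, 65 → best response R.
Column against (B, In): payoffs 57, 98, 12 → best response M.
Column against (B, Out): payoffs 86, 69, 28 → best response L.
Matrix against (T, L): payoffs 64, 22 → best response In.
Matrix against (T, M): payoffs 96, 50 → best response In.
Matrix against (T, R): payoffs 21, 56 → best response Out.
Matrix against (B, L): payoffs 49, 99 → best response Out.
Matrix against (B, M): payoffs 91, 10 → best response In.
Matrix against (B, R): payoffs 35, 93 → best response Out.
Mutual best responses: (T, L, In); (T, R, Out); (B, L, Out).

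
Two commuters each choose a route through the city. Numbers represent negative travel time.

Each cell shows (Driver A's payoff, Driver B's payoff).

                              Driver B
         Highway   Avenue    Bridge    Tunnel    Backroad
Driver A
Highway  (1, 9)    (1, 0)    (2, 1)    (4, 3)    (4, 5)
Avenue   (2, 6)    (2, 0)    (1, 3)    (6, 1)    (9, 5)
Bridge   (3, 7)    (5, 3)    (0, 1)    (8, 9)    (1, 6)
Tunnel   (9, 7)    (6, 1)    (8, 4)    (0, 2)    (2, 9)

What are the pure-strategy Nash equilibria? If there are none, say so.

(Bridge, Tunnel)

For each strategy profile, look for a profitable unilateral deviation.
(Highway, Highway): Driver A can switch to Avenue (1 → 2). Not NE.
(Highway, Avenue): Driver A can switch to Avenue (1 → 2). Not NE.
(Highway, Bridge): Driver A can switch to Tunnel (2 → 8). Not NE.
(Highway, Tunnel): Driver A can switch to Avenue (4 → 6). Not NE.
(Highway, Backroad): Driver A can switch to Avenue (4 → 9). Not NE.
(Avenue, Highway): Driver A can switch to Bridge (2 → 3). Not NE.
(Bridge, Tunnel): Driver A gets 8, best alternative 6; Driver B gets 9, best alternative 7. No profitable deviation — NE.
(The remaining 13 profiles each have a profitable deviation by the same check.)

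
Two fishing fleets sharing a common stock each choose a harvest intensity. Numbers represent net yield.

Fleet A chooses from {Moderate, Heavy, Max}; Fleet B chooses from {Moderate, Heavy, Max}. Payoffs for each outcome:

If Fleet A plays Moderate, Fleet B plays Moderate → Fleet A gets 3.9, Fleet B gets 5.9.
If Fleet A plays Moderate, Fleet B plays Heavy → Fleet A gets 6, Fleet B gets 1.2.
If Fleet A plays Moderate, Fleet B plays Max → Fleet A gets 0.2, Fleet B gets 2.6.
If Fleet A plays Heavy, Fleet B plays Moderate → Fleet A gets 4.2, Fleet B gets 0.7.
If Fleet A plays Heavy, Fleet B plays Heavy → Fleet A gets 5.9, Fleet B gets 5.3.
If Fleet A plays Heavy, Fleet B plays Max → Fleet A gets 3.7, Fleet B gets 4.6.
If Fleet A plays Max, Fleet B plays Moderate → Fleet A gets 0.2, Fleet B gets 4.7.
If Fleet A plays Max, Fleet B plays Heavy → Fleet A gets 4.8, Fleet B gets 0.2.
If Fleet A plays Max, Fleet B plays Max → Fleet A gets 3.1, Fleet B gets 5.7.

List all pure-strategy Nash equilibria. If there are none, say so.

(Moderate, Moderate): Fleet A can switch to Heavy (3.9 → 4.2). Not NE.
(Moderate, Heavy): Fleet B can switch to Moderate (1.2 → 5.9). Not NE.
(Moderate, Max): Fleet A can switch to Heavy (0.2 → 3.7). Not NE.
(Heavy, Moderate): Fleet B can switch to Heavy (0.7 → 5.3). Not NE.
(Heavy, Heavy): Fleet A can switch to Moderate (5.9 → 6). Not NE.
(Heavy, Max): Fleet B can switch to Heavy (4.6 → 5.3). Not NE.
(Max, Moderate): Fleet A can switch to Moderate (0.2 → 3.9). Not NE.
(Max, Heavy): Fleet A can switch to Moderate (4.8 → 6). Not NE.
(Max, Max): Fleet A can switch to Heavy (3.1 → 3.7). Not NE.

No pure-strategy Nash equilibrium.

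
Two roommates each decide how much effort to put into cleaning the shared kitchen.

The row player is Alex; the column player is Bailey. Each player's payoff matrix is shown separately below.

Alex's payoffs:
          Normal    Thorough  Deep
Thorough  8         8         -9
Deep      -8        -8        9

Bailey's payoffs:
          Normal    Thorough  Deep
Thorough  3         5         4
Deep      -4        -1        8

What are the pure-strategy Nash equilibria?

For each strategy profile, look for a profitable unilateral deviation.
(Thorough, Normal): Bailey can switch to Thorough (3 → 5). Not NE.
(Thorough, Thorough): Alex gets 8, best alternative -8; Bailey gets 5, best alternative 4. No profitable deviation — NE.
(Thorough, Deep): Alex can switch to Deep (-9 → 9). Not NE.
(Deep, Normal): Alex can switch to Thorough (-8 → 8). Not NE.
(Deep, Thorough): Alex can switch to Thorough (-8 → 8). Not NE.
(Deep, Deep): Alex gets 9, best alternative -9; Bailey gets 8, best alternative -1. No profitable deviation — NE.

(Thorough, Thorough); (Deep, Deep)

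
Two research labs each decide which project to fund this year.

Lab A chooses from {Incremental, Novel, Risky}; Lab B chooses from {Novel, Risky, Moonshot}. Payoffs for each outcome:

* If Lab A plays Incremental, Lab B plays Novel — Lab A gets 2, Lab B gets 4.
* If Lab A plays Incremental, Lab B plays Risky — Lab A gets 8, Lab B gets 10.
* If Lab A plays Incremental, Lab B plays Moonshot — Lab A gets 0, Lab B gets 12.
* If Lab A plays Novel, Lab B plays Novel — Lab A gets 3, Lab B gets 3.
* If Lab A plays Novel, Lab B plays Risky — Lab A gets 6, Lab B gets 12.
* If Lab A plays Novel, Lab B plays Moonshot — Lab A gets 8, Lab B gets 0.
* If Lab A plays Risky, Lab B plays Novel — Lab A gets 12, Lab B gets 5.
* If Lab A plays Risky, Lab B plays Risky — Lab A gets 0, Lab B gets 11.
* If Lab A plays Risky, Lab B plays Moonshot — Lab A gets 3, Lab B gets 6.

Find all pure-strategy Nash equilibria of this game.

For each player, find the best response to each opponent profile; mutual best responses are the pure NE.
Lab A against Novel: payoffs 2, 3, 12 → best response Risky.
Lab A against Risky: payoffs 8, 6, 0 → best response Incremental.
Lab A against Moonshot: payoffs 0, 8, 3 → best response Novel.
Lab B against Incremental: payoffs 4, 10, 12 → best response Moonshot.
Lab B against Novel: payoffs 3, 12, 0 → best response Risky.
Lab B against Risky: payoffs 5, 11, 6 → best response Risky.
No profile is a mutual best response for all players.

This game has no pure Nash equilibrium.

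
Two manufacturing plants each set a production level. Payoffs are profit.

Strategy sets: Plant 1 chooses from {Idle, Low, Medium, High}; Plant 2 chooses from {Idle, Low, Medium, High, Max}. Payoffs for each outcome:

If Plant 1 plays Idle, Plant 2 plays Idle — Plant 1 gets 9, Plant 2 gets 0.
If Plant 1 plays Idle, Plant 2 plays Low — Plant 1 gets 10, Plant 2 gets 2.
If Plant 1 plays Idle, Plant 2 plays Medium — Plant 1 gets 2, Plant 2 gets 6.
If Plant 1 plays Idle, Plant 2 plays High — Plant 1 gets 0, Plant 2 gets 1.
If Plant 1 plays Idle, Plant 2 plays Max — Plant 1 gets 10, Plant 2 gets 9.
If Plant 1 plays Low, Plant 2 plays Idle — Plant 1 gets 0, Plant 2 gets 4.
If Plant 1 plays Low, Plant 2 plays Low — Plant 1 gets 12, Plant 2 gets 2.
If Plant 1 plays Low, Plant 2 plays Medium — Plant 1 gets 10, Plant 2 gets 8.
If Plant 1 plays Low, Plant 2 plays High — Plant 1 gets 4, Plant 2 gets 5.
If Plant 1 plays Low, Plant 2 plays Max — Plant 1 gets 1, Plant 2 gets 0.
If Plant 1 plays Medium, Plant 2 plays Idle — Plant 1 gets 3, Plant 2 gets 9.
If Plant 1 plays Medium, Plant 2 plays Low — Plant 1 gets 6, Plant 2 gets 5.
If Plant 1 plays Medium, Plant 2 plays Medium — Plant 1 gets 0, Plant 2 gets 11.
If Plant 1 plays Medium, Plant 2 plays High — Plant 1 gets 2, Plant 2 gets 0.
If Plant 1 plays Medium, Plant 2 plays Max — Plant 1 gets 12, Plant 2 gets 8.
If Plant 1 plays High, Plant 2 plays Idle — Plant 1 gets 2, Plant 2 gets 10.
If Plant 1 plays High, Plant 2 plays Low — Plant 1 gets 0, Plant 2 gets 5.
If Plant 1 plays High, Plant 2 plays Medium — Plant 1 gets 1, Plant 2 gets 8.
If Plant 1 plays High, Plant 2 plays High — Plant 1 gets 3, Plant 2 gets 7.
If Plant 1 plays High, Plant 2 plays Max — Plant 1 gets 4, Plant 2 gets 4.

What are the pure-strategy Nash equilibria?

The unique pure-strategy Nash equilibrium is (Low, Medium).

Check each profile: it is a Nash equilibrium iff no player can strictly gain by switching unilaterally.
(Idle, Idle): Plant 2 can switch to Low (0 → 2). Not NE.
(Idle, Low): Plant 1 can switch to Low (10 → 12). Not NE.
(Idle, Medium): Plant 1 can switch to Low (2 → 10). Not NE.
(Idle, High): Plant 1 can switch to Low (0 → 4). Not NE.
(Idle, Max): Plant 1 can switch to Medium (10 → 12). Not NE.
(Low, Idle): Plant 1 can switch to Idle (0 → 9). Not NE.
(Low, Low): Plant 2 can switch to Idle (2 → 4). Not NE.
(Low, Medium): Plant 1 gets 10, best alternative 2; Plant 2 gets 8, best alternative 5. No profitable deviation — NE.
(Low, High): Plant 2 can switch to Medium (5 → 8). Not NE.
(Low, Max): Plant 1 can switch to Idle (1 → 10). Not NE.
(Medium, Idle): Plant 1 can switch to Idle (3 → 9). Not NE.
(The remaining 9 profiles each have a profitable deviation by the same check.)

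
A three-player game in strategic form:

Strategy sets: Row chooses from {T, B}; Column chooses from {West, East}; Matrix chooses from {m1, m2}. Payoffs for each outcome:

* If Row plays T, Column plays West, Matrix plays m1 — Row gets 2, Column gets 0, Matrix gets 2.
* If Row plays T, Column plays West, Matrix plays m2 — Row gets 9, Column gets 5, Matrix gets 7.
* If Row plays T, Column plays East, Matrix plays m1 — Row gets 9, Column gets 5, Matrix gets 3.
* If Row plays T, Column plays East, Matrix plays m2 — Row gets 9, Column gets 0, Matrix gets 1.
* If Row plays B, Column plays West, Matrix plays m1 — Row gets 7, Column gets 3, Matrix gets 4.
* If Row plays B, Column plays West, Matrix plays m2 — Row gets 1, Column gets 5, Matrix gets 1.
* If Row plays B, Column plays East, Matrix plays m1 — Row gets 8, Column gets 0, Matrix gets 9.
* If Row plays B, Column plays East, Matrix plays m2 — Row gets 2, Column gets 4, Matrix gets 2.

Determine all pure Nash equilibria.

(T, West, m1): Row can switch to B (2 → 7). Not NE.
(T, West, m2): Row gets 9, best alternative 1; Column gets 5, best alternative 0; Matrix gets 7, best alternative 2. No profitable deviation — NE.
(T, East, m1): Row gets 9, best alternative 8; Column gets 5, best alternative 0; Matrix gets 3, best alternative 1. No profitable deviation — NE.
(T, East, m2): Column can switch to West (0 → 5). Not NE.
(B, West, m1): Row gets 7, best alternative 2; Column gets 3, best alternative 0; Matrix gets 4, best alternative 1. No profitable deviation — NE.
(B, West, m2): Row can switch to T (1 → 9). Not NE.
(B, East, m1): Row can switch to T (8 → 9). Not NE.
(B, East, m2): Row can switch to T (2 → 9). Not NE.

(T, West, m2), (T, East, m1), (B, West, m1)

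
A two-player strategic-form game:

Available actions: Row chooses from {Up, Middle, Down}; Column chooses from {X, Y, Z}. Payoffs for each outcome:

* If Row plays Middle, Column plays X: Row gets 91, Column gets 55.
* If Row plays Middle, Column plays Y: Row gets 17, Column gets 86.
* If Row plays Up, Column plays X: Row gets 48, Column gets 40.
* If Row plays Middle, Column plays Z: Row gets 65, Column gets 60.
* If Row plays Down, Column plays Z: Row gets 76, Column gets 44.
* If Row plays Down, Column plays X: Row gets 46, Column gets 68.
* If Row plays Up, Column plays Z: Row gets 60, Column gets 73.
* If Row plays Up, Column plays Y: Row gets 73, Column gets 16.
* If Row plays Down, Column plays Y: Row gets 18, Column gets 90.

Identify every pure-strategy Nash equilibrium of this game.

Mark each player's best response to every combination of opponents' strategies; a profile where every player is best-responding is a pure Nash equilibrium.
Row against X: payoffs 48, 91, 46 → best response Middle.
Row against Y: payoffs 73, 17, 18 → best response Up.
Row against Z: payoffs 60, 65, 76 → best response Down.
Column against Up: payoffs 40, 16, 73 → best response Z.
Column against Middle: payoffs 55, 86, 60 → best response Y.
Column against Down: payoffs 68, 90, 44 → best response Y.
No profile is a mutual best response for all players.

This game has no pure Nash equilibrium.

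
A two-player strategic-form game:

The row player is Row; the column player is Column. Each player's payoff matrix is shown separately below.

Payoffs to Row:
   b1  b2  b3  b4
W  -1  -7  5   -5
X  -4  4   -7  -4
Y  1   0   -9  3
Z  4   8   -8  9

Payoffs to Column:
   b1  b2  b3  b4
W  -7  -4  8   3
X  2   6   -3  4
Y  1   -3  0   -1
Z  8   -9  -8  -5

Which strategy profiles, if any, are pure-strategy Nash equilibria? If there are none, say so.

(W, b3) and (Z, b1)

Check each profile: it is a Nash equilibrium iff no player can strictly gain by switching unilaterally.
(W, b1): Row can switch to Y (-1 → 1). Not NE.
(W, b2): Row can switch to X (-7 → 4). Not NE.
(W, b3): Row gets 5, best alternative -7; Column gets 8, best alternative 3. No profitable deviation — NE.
(W, b4): Row can switch to X (-5 → -4). Not NE.
(X, b1): Row can switch to W (-4 → -1). Not NE.
(X, b2): Row can switch to Z (4 → 8). Not NE.
(X, b3): Row can switch to W (-7 → 5). Not NE.
(Z, b1): Row gets 4, best alternative 1; Column gets 8, best alternative -5. No profitable deviation — NE.
(The remaining 8 profiles each have a profitable deviation by the same check.)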